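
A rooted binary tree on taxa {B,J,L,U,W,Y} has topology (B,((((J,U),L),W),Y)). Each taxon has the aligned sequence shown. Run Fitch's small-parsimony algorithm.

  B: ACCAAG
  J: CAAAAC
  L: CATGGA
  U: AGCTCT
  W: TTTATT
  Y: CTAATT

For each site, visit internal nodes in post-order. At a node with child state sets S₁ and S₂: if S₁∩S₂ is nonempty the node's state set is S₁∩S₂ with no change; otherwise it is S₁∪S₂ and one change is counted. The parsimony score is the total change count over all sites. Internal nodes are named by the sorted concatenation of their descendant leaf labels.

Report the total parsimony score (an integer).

site 0, node JU: J={C} ∪ U={A} → {A,C} (+1)
site 0, node JLU: JU={A,C} ∩ L={C} → {C} (+0)
site 0, node JLUW: JLU={C} ∪ W={T} → {C,T} (+1)
site 0, node JLUWY: JLUW={C,T} ∩ Y={C} → {C} (+0)
site 0, node BJLUWY: B={A} ∪ JLUWY={C} → {A,C} (+1)
site 1, node JU: J={A} ∪ U={G} → {A,G} (+1)
site 1, node JLU: JU={A,G} ∩ L={A} → {A} (+0)
site 1, node JLUW: JLU={A} ∪ W={T} → {A,T} (+1)
site 1, node JLUWY: JLUW={A,T} ∩ Y={T} → {T} (+0)
site 1, node BJLUWY: B={C} ∪ JLUWY={T} → {C,T} (+1)
site 2, node JU: J={A} ∪ U={C} → {A,C} (+1)
site 2, node JLU: JU={A,C} ∪ L={T} → {A,C,T} (+1)
site 2, node JLUW: JLU={A,C,T} ∩ W={T} → {T} (+0)
site 2, node JLUWY: JLUW={T} ∪ Y={A} → {A,T} (+1)
site 2, node BJLUWY: B={C} ∪ JLUWY={A,T} → {A,C,T} (+1)
site 3, node JU: J={A} ∪ U={T} → {A,T} (+1)
site 3, node JLU: JU={A,T} ∪ L={G} → {A,G,T} (+1)
site 3, node JLUW: JLU={A,G,T} ∩ W={A} → {A} (+0)
site 3, node JLUWY: JLUW={A} ∩ Y={A} → {A} (+0)
site 3, node BJLUWY: B={A} ∩ JLUWY={A} → {A} (+0)
site 4, node JU: J={A} ∪ U={C} → {A,C} (+1)
site 4, node JLU: JU={A,C} ∪ L={G} → {A,C,G} (+1)
site 4, node JLUW: JLU={A,C,G} ∪ W={T} → {A,C,G,T} (+1)
site 4, node JLUWY: JLUW={A,C,G,T} ∩ Y={T} → {T} (+0)
site 4, node BJLUWY: B={A} ∪ JLUWY={T} → {A,T} (+1)
site 5, node JU: J={C} ∪ U={T} → {C,T} (+1)
site 5, node JLU: JU={C,T} ∪ L={A} → {A,C,T} (+1)
site 5, node JLUW: JLU={A,C,T} ∩ W={T} → {T} (+0)
site 5, node JLUWY: JLUW={T} ∩ Y={T} → {T} (+0)
site 5, node BJLUWY: B={G} ∪ JLUWY={T} → {G,T} (+1)
per-site changes: [3, 3, 4, 2, 4, 3]; total = 19

19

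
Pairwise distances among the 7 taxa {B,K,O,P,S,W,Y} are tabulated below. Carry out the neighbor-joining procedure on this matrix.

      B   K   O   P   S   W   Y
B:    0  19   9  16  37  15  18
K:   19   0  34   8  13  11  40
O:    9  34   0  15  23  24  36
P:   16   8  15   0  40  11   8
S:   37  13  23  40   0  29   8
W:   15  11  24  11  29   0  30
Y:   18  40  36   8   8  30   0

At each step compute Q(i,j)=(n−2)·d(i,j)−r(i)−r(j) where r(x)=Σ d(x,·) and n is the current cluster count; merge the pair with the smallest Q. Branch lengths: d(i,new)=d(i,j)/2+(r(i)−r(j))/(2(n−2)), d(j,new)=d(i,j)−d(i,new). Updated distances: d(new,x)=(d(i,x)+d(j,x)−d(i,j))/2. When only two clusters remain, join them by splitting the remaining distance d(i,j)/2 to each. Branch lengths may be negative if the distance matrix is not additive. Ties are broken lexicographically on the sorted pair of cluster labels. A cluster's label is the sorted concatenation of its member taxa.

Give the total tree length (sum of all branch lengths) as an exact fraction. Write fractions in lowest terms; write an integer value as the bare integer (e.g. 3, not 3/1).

iteration 1: select S,Y (d=8, Q=-250); attach at lengths (5, 3); label the merged cluster SY
  updated: d(B,SY)=47/2, d(K,SY)=45/2, d(O,SY)=51/2, d(P,SY)=20, d(SY,W)=51/2
iteration 2: select B,O (d=9, Q=-154); attach at lengths (11/8, 61/8); label the merged cluster BO
  updated: d(BO,K)=22, d(BO,P)=11, d(BO,SY)=20, d(BO,W)=15
iteration 3: select BO,SY (d=20, Q=-96); attach at lengths (20/3, 40/3); label the merged cluster BOSY
  updated: d(BOSY,K)=49/4, d(BOSY,P)=11/2, d(BOSY,W)=41/4
iteration 4: select BOSY,P (d=11/2, Q=-83/2); attach at lengths (29/8, 15/8); label the merged cluster BOPSY
  updated: d(BOPSY,K)=59/8, d(BOPSY,W)=63/8
iteration 5: select BOPSY,K (d=59/8, Q=-105/4); attach at lengths (17/8, 21/4); label the merged cluster BKOPSY
  updated: d(BKOPSY,W)=23/4
iteration 6: select BKOPSY,W (d=23/4); attach at lengths (23/8, 23/8); label the merged cluster BKOPSWY
final tree: (((((B:11/8,O:61/8):20/3,(S:5,Y:3):40/3):29/8,P:15/8):17/8,K:21/4):23/8,W:23/8)
total length: 445/8

445/8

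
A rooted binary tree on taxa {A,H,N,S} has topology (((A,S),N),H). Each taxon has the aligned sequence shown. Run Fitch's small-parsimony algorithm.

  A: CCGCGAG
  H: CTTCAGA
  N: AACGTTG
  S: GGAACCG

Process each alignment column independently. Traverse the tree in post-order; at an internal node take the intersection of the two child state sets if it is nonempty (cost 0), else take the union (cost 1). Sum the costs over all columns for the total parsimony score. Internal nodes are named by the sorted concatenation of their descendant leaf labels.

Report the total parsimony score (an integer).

17

AS@0: {C} ∪ {G} = {C,G} (union, +1)
ANS@0: {C,G} ∪ {A} = {A,C,G} (union, +1)
AHNS@0: {A,C,G} ∩ {C} = {C} (intersection, +0)
AS@1: {C} ∪ {G} = {C,G} (union, +1)
ANS@1: {C,G} ∪ {A} = {A,C,G} (union, +1)
AHNS@1: {A,C,G} ∪ {T} = {A,C,G,T} (union, +1)
AS@2: {G} ∪ {A} = {A,G} (union, +1)
ANS@2: {A,G} ∪ {C} = {A,C,G} (union, +1)
AHNS@2: {A,C,G} ∪ {T} = {A,C,G,T} (union, +1)
AS@3: {C} ∪ {A} = {A,C} (union, +1)
ANS@3: {A,C} ∪ {G} = {A,C,G} (union, +1)
AHNS@3: {A,C,G} ∩ {C} = {C} (intersection, +0)
AS@4: {G} ∪ {C} = {C,G} (union, +1)
ANS@4: {C,G} ∪ {T} = {C,G,T} (union, +1)
AHNS@4: {C,G,T} ∪ {A} = {A,C,G,T} (union, +1)
AS@5: {A} ∪ {C} = {A,C} (union, +1)
ANS@5: {A,C} ∪ {T} = {A,C,T} (union, +1)
AHNS@5: {A,C,T} ∪ {G} = {A,C,G,T} (union, +1)
AS@6: {G} ∩ {G} = {G} (intersection, +0)
ANS@6: {G} ∩ {G} = {G} (intersection, +0)
AHNS@6: {G} ∪ {A} = {A,G} (union, +1)
per-site changes: [2, 3, 3, 2, 3, 3, 1]; total = 17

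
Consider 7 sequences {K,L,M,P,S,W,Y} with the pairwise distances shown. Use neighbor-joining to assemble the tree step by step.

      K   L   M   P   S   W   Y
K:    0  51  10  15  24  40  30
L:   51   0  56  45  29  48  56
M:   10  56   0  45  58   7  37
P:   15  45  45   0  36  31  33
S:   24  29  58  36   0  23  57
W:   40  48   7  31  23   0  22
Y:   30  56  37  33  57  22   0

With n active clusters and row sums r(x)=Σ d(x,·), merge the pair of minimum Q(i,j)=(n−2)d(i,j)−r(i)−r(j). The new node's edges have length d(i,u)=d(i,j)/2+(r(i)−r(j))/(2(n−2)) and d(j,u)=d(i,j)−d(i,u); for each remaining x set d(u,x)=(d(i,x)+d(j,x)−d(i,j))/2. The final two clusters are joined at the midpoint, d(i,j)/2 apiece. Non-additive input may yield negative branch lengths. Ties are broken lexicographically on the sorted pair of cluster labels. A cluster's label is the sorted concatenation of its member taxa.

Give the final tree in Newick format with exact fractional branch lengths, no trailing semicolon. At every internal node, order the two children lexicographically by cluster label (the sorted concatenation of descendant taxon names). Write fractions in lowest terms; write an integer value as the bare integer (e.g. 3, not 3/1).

step 1: merge (L,S) at d=29, Q=-367; branch lengths L→203/10, S→87/10; new cluster LS
  updated: d(K,LS)=23, d(LS,M)=85/2, d(LS,P)=26, d(LS,W)=21, d(LS,Y)=42
step 2: merge (M,W) at d=7, Q=-469/2; branch lengths M→97/16, W→15/16; new cluster MW
  updated: d(K,MW)=43/2, d(LS,MW)=113/4, d(MW,P)=69/2, d(MW,Y)=26
step 3: merge (MW,Y) at d=26, Q=-653/4; branch lengths MW→229/24, Y→395/24; new cluster MWY
  updated: d(K,MWY)=51/4, d(LS,MWY)=177/8, d(MWY,P)=83/4
step 4: merge (K,P) at d=15, Q=-165/2; branch lengths K→19/4, P→41/4; new cluster KP
  updated: d(KP,LS)=17, d(KP,MWY)=37/4
step 5: merge (KP,LS) at d=17, Q=-387/8; branch lengths KP→33/16, LS→239/16; new cluster KLPS
  updated: d(KLPS,MWY)=115/16
step 6: merge (KLPS,MWY) at d=115/16; branch lengths KLPS→115/32, MWY→115/32; new cluster KLMPSWY
final tree: (((K:19/4,P:41/4):33/16,(L:203/10,S:87/10):239/16):115/32,((M:97/16,W:15/16):229/24,Y:395/24):115/32)
total length: 1619/16

(((K:19/4,P:41/4):33/16,(L:203/10,S:87/10):239/16):115/32,((M:97/16,W:15/16):229/24,Y:395/24):115/32)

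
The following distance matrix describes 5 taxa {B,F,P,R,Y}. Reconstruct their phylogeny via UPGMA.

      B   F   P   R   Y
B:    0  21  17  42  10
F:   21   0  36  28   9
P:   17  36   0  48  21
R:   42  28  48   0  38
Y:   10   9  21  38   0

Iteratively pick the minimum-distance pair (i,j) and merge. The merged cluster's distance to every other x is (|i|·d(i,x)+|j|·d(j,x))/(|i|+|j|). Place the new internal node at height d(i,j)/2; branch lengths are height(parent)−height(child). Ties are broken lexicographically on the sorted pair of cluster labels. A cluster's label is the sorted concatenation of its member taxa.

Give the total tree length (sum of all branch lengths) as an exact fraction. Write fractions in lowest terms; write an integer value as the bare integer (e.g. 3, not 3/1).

763/12

iteration 1: select F,Y (d=9); attach at lengths (9/2, 9/2); label the merged cluster FY
  updated: d(B,FY)=31/2, d(FY,P)=57/2, d(FY,R)=33
iteration 2: select B,FY (d=31/2); attach at lengths (31/4, 13/4); label the merged cluster BFY
  updated: d(BFY,P)=74/3, d(BFY,R)=36
iteration 3: select BFY,P (d=74/3); attach at lengths (55/12, 37/3); label the merged cluster BFPY
  updated: d(BFPY,R)=39
iteration 4: select BFPY,R (d=39); attach at lengths (43/6, 39/2); label the merged cluster BFPRY
final tree: (((B:31/4,(F:9/2,Y:9/2):13/4):55/12,P:37/3):43/6,R:39/2)
total length: 763/12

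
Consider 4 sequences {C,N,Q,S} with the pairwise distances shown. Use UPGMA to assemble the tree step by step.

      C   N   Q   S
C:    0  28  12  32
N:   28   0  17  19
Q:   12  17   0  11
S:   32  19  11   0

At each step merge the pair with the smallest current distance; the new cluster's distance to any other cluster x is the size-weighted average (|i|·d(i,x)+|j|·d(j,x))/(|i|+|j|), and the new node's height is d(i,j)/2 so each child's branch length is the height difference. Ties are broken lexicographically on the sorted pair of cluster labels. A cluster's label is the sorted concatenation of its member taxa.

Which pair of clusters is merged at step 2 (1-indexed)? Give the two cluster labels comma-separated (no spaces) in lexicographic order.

N,QS

step 1: merge (Q,S) at d=11; branch lengths Q→11/2, S→11/2; new cluster QS
  updated: d(C,QS)=22, d(N,QS)=18
step 2: merge (N,QS) at d=18; branch lengths N→9, QS→7/2; new cluster NQS
  updated: d(C,NQS)=24
step 3: merge (C,NQS) at d=24; branch lengths C→12, NQS→3; new cluster CNQS
final tree: (C:12,(N:9,(Q:11/2,S:11/2):7/2):3)
total length: 77/2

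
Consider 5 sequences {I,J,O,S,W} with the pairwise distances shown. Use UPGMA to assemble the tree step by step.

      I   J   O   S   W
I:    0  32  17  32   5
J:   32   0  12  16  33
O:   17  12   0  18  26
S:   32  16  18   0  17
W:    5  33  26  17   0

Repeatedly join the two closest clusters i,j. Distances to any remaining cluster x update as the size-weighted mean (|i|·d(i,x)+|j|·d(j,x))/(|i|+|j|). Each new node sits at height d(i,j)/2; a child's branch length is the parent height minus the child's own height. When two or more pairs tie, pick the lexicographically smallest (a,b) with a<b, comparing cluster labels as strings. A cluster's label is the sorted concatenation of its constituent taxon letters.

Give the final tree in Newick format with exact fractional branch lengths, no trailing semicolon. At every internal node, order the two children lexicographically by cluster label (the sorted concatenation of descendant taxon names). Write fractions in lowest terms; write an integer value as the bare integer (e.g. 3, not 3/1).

((I:5/2,W:5/2):127/12,((J:6,O:6):5/2,S:17/2):55/12)

1. join I+W (d=5) ⇒ IW; edges |I|=5/2, |W|=5/2
  updated: d(IW,J)=65/2, d(IW,O)=43/2, d(IW,S)=49/2
2. join J+O (d=12) ⇒ JO; edges |J|=6, |O|=6
  updated: d(IW,JO)=27, d(JO,S)=17
3. join JO+S (d=17) ⇒ JOS; edges |JO|=5/2, |S|=17/2
  updated: d(IW,JOS)=157/6
4. join IW+JOS (d=157/6) ⇒ IJOSW; edges |IW|=127/12, |JOS|=55/12
final tree: ((I:5/2,W:5/2):127/12,((J:6,O:6):5/2,S:17/2):55/12)
total length: 259/6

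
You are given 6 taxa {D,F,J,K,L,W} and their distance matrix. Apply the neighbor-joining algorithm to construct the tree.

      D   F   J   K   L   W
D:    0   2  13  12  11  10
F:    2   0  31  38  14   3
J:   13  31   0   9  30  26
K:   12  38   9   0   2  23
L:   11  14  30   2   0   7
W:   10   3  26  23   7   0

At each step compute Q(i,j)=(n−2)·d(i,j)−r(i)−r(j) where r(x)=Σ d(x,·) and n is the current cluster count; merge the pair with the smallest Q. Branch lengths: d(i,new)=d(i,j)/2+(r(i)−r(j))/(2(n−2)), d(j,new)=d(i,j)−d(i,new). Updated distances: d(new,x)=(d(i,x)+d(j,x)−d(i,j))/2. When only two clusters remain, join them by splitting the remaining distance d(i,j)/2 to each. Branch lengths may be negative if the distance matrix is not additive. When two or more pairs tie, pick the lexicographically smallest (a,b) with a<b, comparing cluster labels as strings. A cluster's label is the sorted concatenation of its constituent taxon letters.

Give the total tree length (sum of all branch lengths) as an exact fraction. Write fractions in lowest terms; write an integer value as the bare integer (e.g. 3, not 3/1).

step 1: merge (J,K) at d=9, Q=-157; branch lengths J→61/8, K→11/8; new cluster JK
  updated: d(D,JK)=8, d(F,JK)=30, d(JK,L)=23/2, d(JK,W)=20
step 2: merge (F,W) at d=3, Q=-80; branch lengths F→3, W→0; new cluster FW
  updated: d(D,FW)=9/2, d(FW,JK)=47/2, d(FW,L)=9
step 3: merge (D,FW) at d=9/2, Q=-103/2; branch lengths D→-9/8, FW→45/8; new cluster DFW
  updated: d(DFW,JK)=27/2, d(DFW,L)=31/4
step 4: merge (DFW,JK) at d=27/2, Q=-131/4; branch lengths DFW→39/8, JK→69/8; new cluster DFJKW
  updated: d(DFJKW,L)=23/8
step 5: merge (DFJKW,L) at d=23/8; branch lengths DFJKW→23/16, L→23/16; new cluster DFJKLW
final tree: (((D:-9/8,(F:3,W:0):45/8):39/8,(J:61/8,K:11/8):69/8):23/16,L:23/16)
total length: 263/8

263/8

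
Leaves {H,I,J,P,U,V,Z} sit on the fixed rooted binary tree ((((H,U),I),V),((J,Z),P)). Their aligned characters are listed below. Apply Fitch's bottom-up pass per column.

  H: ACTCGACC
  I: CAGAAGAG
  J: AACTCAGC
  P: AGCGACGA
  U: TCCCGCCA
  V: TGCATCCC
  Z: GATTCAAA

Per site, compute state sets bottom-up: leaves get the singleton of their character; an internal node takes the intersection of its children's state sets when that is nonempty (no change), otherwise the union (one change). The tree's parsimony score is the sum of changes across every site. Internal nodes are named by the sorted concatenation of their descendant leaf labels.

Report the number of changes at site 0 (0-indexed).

4

[col 0] HU: children H:{A}, U:{T} ∪→ {A,T}; cost 1
[col 0] HIU: children HU:{A,T}, I:{C} ∪→ {A,C,T}; cost 1
[col 0] HIUV: children HIU:{A,C,T}, V:{T} ∩→ {T}; cost 0
[col 0] JZ: children J:{A}, Z:{G} ∪→ {A,G}; cost 1
[col 0] JPZ: children JZ:{A,G}, P:{A} ∩→ {A}; cost 0
[col 0] HIJPUVZ: children HIUV:{T}, JPZ:{A} ∪→ {A,T}; cost 1
[col 1] HU: children H:{C}, U:{C} ∩→ {C}; cost 0
[col 1] HIU: children HU:{C}, I:{A} ∪→ {A,C}; cost 1
[col 1] HIUV: children HIU:{A,C}, V:{G} ∪→ {A,C,G}; cost 1
[col 1] JZ: children J:{A}, Z:{A} ∩→ {A}; cost 0
[col 1] JPZ: children JZ:{A}, P:{G} ∪→ {A,G}; cost 1
[col 1] HIJPUVZ: children HIUV:{A,C,G}, JPZ:{A,G} ∩→ {A,G}; cost 0
[col 2] HU: children H:{T}, U:{C} ∪→ {C,T}; cost 1
[col 2] HIU: children HU:{C,T}, I:{G} ∪→ {C,G,T}; cost 1
[col 2] HIUV: children HIU:{C,G,T}, V:{C} ∩→ {C}; cost 0
[col 2] JZ: children J:{C}, Z:{T} ∪→ {C,T}; cost 1
[col 2] JPZ: children JZ:{C,T}, P:{C} ∩→ {C}; cost 0
[col 2] HIJPUVZ: children HIUV:{C}, JPZ:{C} ∩→ {C}; cost 0
[col 3] HU: children H:{C}, U:{C} ∩→ {C}; cost 0
[col 3] HIU: children HU:{C}, I:{A} ∪→ {A,C}; cost 1
[col 3] HIUV: children HIU:{A,C}, V:{A} ∩→ {A}; cost 0
[col 3] JZ: children J:{T}, Z:{T} ∩→ {T}; cost 0
[col 3] JPZ: children JZ:{T}, P:{G} ∪→ {G,T}; cost 1
[col 3] HIJPUVZ: children HIUV:{A}, JPZ:{G,T} ∪→ {A,G,T}; cost 1
[col 4] HU: children H:{G}, U:{G} ∩→ {G}; cost 0
[col 4] HIU: children HU:{G}, I:{A} ∪→ {A,G}; cost 1
[col 4] HIUV: children HIU:{A,G}, V:{T} ∪→ {A,G,T}; cost 1
[col 4] JZ: children J:{C}, Z:{C} ∩→ {C}; cost 0
[col 4] JPZ: children JZ:{C}, P:{A} ∪→ {A,C}; cost 1
[col 4] HIJPUVZ: children HIUV:{A,G,T}, JPZ:{A,C} ∩→ {A}; cost 0
[col 5] HU: children H:{A}, U:{C} ∪→ {A,C}; cost 1
[col 5] HIU: children HU:{A,C}, I:{G} ∪→ {A,C,G}; cost 1
[col 5] HIUV: children HIU:{A,C,G}, V:{C} ∩→ {C}; cost 0
[col 5] JZ: children J:{A}, Z:{A} ∩→ {A}; cost 0
[col 5] JPZ: children JZ:{A}, P:{C} ∪→ {A,C}; cost 1
[col 5] HIJPUVZ: children HIUV:{C}, JPZ:{A,C} ∩→ {C}; cost 0
[col 6] HU: children H:{C}, U:{C} ∩→ {C}; cost 0
[col 6] HIU: children HU:{C}, I:{A} ∪→ {A,C}; cost 1
[col 6] HIUV: children HIU:{A,C}, V:{C} ∩→ {C}; cost 0
[col 6] JZ: children J:{G}, Z:{A} ∪→ {A,G}; cost 1
[col 6] JPZ: children JZ:{A,G}, P:{G} ∩→ {G}; cost 0
[col 6] HIJPUVZ: children HIUV:{C}, JPZ:{G} ∪→ {C,G}; cost 1
[col 7] HU: children H:{C}, U:{A} ∪→ {A,C}; cost 1
[col 7] HIU: children HU:{A,C}, I:{G} ∪→ {A,C,G}; cost 1
[col 7] HIUV: children HIU:{A,C,G}, V:{C} ∩→ {C}; cost 0
[col 7] JZ: children J:{C}, Z:{A} ∪→ {A,C}; cost 1
[col 7] JPZ: children JZ:{A,C}, P:{A} ∩→ {A}; cost 0
[col 7] HIJPUVZ: children HIUV:{C}, JPZ:{A} ∪→ {A,C}; cost 1
per-site changes: [4, 3, 3, 3, 3, 3, 3, 4]; total = 26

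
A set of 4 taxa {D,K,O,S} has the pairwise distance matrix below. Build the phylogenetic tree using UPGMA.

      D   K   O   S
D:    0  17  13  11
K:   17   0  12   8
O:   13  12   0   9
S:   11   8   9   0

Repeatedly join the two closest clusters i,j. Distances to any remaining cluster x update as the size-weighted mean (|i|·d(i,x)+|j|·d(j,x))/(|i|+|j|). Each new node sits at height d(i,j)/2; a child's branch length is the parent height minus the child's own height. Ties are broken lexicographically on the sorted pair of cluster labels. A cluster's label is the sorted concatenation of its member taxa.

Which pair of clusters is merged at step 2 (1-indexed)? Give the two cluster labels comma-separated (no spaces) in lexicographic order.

KS,O

1. join K+S (d=8) ⇒ KS; edges |K|=4, |S|=4
  updated: d(D,KS)=14, d(KS,O)=21/2
2. join KS+O (d=21/2) ⇒ KOS; edges |KS|=5/4, |O|=21/4
  updated: d(D,KOS)=41/3
3. join D+KOS (d=41/3) ⇒ DKOS; edges |D|=41/6, |KOS|=19/12
final tree: (D:41/6,((K:4,S:4):5/4,O:21/4):19/12)
total length: 275/12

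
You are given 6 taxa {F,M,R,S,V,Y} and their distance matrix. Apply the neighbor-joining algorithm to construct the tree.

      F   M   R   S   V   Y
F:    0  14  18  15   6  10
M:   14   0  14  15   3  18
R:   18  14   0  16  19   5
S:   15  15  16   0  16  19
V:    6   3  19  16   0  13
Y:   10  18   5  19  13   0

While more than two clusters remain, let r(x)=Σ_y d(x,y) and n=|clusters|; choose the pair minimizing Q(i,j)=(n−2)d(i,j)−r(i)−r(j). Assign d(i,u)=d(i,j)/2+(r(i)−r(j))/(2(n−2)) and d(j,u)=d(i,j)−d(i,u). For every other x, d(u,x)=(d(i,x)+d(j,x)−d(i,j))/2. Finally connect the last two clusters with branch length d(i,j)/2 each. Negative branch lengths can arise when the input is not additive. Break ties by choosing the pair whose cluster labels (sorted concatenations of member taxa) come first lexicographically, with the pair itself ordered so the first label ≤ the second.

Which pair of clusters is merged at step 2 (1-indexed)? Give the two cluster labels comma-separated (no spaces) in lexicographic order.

M,V

1. join R+Y (d=5, Q=-117) ⇒ RY; edges |R|=27/8, |Y|=13/8
  updated: d(F,RY)=23/2, d(M,RY)=27/2, d(RY,S)=15, d(RY,V)=27/2
2. join M+V (d=3, Q=-75) ⇒ MV; edges |M|=8/3, |V|=1/3
  updated: d(F,MV)=17/2, d(MV,RY)=12, d(MV,S)=14
3. join F+MV (d=17/2, Q=-105/2) ⇒ FMV; edges |F|=35/8, |MV|=33/8
  updated: d(FMV,RY)=15/2, d(FMV,S)=41/4
4. join FMV+RY (d=15/2, Q=-131/4) ⇒ FMRVY; edges |FMV|=11/8, |RY|=49/8
  updated: d(FMRVY,S)=71/8
5. join FMRVY+S (d=71/8) ⇒ FMRSVY; edges |FMRVY|=71/16, |S|=71/16
final tree: (((F:35/8,(M:8/3,V:1/3):33/8):11/8,(R:27/8,Y:13/8):49/8):71/16,S:71/16)
total length: 263/8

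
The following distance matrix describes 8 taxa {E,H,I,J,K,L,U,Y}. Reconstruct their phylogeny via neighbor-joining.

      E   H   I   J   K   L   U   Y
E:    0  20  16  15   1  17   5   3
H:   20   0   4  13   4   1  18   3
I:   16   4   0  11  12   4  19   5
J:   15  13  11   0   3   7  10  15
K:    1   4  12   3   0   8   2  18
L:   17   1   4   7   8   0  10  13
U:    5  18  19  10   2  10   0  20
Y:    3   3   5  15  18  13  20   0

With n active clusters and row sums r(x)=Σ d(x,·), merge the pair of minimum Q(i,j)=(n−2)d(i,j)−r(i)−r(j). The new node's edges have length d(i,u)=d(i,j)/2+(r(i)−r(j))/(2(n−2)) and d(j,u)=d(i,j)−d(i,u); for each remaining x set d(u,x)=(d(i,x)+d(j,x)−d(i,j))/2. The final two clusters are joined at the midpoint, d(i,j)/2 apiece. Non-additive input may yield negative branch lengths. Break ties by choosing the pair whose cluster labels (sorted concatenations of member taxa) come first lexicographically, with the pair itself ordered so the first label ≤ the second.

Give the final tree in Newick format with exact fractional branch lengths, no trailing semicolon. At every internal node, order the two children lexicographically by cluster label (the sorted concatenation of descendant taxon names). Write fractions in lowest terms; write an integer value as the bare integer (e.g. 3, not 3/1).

(((((E:3/2,Y:3/2):45/8,(J:51/16,(K:-23/10,U:43/10):37/16):21/8):13/4,I:17/8):11/8,H:9/16):7/32,L:7/32)

1. join E+Y (d=3, Q=-136) ⇒ EY; edges |E|=3/2, |Y|=3/2
  updated: d(EY,H)=10, d(EY,I)=9, d(EY,J)=27/2, d(EY,K)=8, d(EY,L)=27/2, d(EY,U)=11
2. join K+U (d=2, Q=-97) ⇒ KU; edges |K|=-23/10, |U|=43/10
  updated: d(EY,KU)=17/2, d(H,KU)=10, d(I,KU)=29/2, d(J,KU)=11/2, d(KU,L)=8
3. join J+KU (d=11/2, Q=-149/2) ⇒ JKU; edges |J|=51/16, |KU|=37/16
  updated: d(EY,JKU)=33/4, d(H,JKU)=35/4, d(I,JKU)=10, d(JKU,L)=19/4
4. join EY+JKU (d=33/4, Q=-191/4) ⇒ EJKUY; edges |EY|=45/8, |JKU|=21/8
  updated: d(EJKUY,H)=21/4, d(EJKUY,I)=43/8, d(EJKUY,L)=5
5. join EJKUY+I (d=43/8, Q=-73/4) ⇒ EIJKUY; edges |EJKUY|=13/4, |I|=17/8
  updated: d(EIJKUY,H)=31/16, d(EIJKUY,L)=29/16
6. join EIJKUY+H (d=31/16, Q=-19/4) ⇒ EHIJKUY; edges |EIJKUY|=11/8, |H|=9/16
  updated: d(EHIJKUY,L)=7/16
7. join EHIJKUY+L (d=7/16) ⇒ EHIJKLUY; edges |EHIJKUY|=7/32, |L|=7/32
final tree: (((((E:3/2,Y:3/2):45/8,(J:51/16,(K:-23/10,U:43/10):37/16):21/8):13/4,I:17/8):11/8,H:9/16):7/32,L:7/32)
total length: 53/2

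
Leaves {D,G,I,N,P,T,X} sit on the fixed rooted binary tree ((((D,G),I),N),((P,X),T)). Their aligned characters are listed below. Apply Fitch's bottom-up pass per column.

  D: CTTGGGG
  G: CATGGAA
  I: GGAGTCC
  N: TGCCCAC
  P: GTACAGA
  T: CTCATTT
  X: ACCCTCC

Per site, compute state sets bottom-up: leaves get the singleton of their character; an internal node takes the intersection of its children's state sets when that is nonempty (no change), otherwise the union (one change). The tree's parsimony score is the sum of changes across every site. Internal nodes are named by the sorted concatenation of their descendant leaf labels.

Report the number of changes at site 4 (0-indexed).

3

DG@0: {C} ∩ {C} = {C} (intersection, +0)
DGI@0: {C} ∪ {G} = {C,G} (union, +1)
DGIN@0: {C,G} ∪ {T} = {C,G,T} (union, +1)
PX@0: {G} ∪ {A} = {A,G} (union, +1)
PTX@0: {A,G} ∪ {C} = {A,C,G} (union, +1)
DGINPTX@0: {C,G,T} ∩ {A,C,G} = {C,G} (intersection, +0)
DG@1: {T} ∪ {A} = {A,T} (union, +1)
DGI@1: {A,T} ∪ {G} = {A,G,T} (union, +1)
DGIN@1: {A,G,T} ∩ {G} = {G} (intersection, +0)
PX@1: {T} ∪ {C} = {C,T} (union, +1)
PTX@1: {C,T} ∩ {T} = {T} (intersection, +0)
DGINPTX@1: {G} ∪ {T} = {G,T} (union, +1)
DG@2: {T} ∩ {T} = {T} (intersection, +0)
DGI@2: {T} ∪ {A} = {A,T} (union, +1)
DGIN@2: {A,T} ∪ {C} = {A,C,T} (union, +1)
PX@2: {A} ∪ {C} = {A,C} (union, +1)
PTX@2: {A,C} ∩ {C} = {C} (intersection, +0)
DGINPTX@2: {A,C,T} ∩ {C} = {C} (intersection, +0)
DG@3: {G} ∩ {G} = {G} (intersection, +0)
DGI@3: {G} ∩ {G} = {G} (intersection, +0)
DGIN@3: {G} ∪ {C} = {C,G} (union, +1)
PX@3: {C} ∩ {C} = {C} (intersection, +0)
PTX@3: {C} ∪ {A} = {A,C} (union, +1)
DGINPTX@3: {C,G} ∩ {A,C} = {C} (intersection, +0)
DG@4: {G} ∩ {G} = {G} (intersection, +0)
DGI@4: {G} ∪ {T} = {G,T} (union, +1)
DGIN@4: {G,T} ∪ {C} = {C,G,T} (union, +1)
PX@4: {A} ∪ {T} = {A,T} (union, +1)
PTX@4: {A,T} ∩ {T} = {T} (intersection, +0)
DGINPTX@4: {C,G,T} ∩ {T} = {T} (intersection, +0)
DG@5: {G} ∪ {A} = {A,G} (union, +1)
DGI@5: {A,G} ∪ {C} = {A,C,G} (union, +1)
DGIN@5: {A,C,G} ∩ {A} = {A} (intersection, +0)
PX@5: {G} ∪ {C} = {C,G} (union, +1)
PTX@5: {C,G} ∪ {T} = {C,G,T} (union, +1)
DGINPTX@5: {A} ∪ {C,G,T} = {A,C,G,T} (union, +1)
DG@6: {G} ∪ {A} = {A,G} (union, +1)
DGI@6: {A,G} ∪ {C} = {A,C,G} (union, +1)
DGIN@6: {A,C,G} ∩ {C} = {C} (intersection, +0)
PX@6: {A} ∪ {C} = {A,C} (union, +1)
PTX@6: {A,C} ∪ {T} = {A,C,T} (union, +1)
DGINPTX@6: {C} ∩ {A,C,T} = {C} (intersection, +0)
per-site changes: [4, 4, 3, 2, 3, 5, 4]; total = 25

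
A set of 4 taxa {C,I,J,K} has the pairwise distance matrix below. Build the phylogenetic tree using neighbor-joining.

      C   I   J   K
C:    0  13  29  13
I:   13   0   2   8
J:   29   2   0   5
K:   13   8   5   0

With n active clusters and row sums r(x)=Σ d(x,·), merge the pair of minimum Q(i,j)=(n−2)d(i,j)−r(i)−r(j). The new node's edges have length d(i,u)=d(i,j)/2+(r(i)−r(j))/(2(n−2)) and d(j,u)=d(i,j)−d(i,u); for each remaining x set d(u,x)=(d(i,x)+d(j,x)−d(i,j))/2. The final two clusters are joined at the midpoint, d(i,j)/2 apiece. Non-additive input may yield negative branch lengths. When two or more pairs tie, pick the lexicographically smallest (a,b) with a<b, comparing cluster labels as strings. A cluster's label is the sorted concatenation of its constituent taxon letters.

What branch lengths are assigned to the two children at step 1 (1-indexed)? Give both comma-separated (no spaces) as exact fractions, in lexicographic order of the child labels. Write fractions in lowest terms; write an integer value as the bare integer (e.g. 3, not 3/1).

55/4,-3/4

1. join C+K (d=13, Q=-55) ⇒ CK; edges |C|=55/4, |K|=-3/4
  updated: d(CK,I)=4, d(CK,J)=21/2
2. join CK+I (d=4, Q=-33/2) ⇒ CIK; edges |CK|=25/4, |I|=-9/4
  updated: d(CIK,J)=17/4
3. join CIK+J (d=17/4) ⇒ CIJK; edges |CIK|=17/8, |J|=17/8
final tree: (((C:55/4,K:-3/4):25/4,I:-9/4):17/8,J:17/8)
total length: 85/4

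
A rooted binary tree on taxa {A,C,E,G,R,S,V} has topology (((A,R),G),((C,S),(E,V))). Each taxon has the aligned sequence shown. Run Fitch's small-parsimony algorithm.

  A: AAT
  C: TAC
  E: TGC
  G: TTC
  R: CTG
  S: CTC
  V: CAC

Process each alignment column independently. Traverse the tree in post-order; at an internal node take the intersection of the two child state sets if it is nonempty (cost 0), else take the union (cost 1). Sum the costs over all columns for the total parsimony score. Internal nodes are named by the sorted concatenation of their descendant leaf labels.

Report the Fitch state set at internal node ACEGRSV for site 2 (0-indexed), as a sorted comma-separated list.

C

AR@0: {A} ∪ {C} = {A,C} (union, +1)
AGR@0: {A,C} ∪ {T} = {A,C,T} (union, +1)
CS@0: {T} ∪ {C} = {C,T} (union, +1)
EV@0: {T} ∪ {C} = {C,T} (union, +1)
CESV@0: {C,T} ∩ {C,T} = {C,T} (intersection, +0)
ACEGRSV@0: {A,C,T} ∩ {C,T} = {C,T} (intersection, +0)
AR@1: {A} ∪ {T} = {A,T} (union, +1)
AGR@1: {A,T} ∩ {T} = {T} (intersection, +0)
CS@1: {A} ∪ {T} = {A,T} (union, +1)
EV@1: {G} ∪ {A} = {A,G} (union, +1)
CESV@1: {A,T} ∩ {A,G} = {A} (intersection, +0)
ACEGRSV@1: {T} ∪ {A} = {A,T} (union, +1)
AR@2: {T} ∪ {G} = {G,T} (union, +1)
AGR@2: {G,T} ∪ {C} = {C,G,T} (union, +1)
CS@2: {C} ∩ {C} = {C} (intersection, +0)
EV@2: {C} ∩ {C} = {C} (intersection, +0)
CESV@2: {C} ∩ {C} = {C} (intersection, +0)
ACEGRSV@2: {C,G,T} ∩ {C} = {C} (intersection, +0)
per-site changes: [4, 4, 2]; total = 10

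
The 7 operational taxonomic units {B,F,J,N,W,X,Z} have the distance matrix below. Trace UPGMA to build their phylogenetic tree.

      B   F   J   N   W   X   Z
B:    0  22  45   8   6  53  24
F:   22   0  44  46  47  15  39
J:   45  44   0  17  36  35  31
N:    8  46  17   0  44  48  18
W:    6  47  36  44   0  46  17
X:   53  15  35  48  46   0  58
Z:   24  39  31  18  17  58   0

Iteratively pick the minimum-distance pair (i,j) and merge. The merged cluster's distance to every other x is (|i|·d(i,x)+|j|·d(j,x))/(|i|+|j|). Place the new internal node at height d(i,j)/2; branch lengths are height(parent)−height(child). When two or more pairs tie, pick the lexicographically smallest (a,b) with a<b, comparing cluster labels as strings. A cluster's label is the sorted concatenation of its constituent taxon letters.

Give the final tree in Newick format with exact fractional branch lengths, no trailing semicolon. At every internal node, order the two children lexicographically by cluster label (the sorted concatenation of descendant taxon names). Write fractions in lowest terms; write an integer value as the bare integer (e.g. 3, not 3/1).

iteration 1: select B,W (d=6); attach at lengths (3, 3); label the merged cluster BW
  updated: d(BW,F)=69/2, d(BW,J)=81/2, d(BW,N)=26, d(BW,X)=99/2, d(BW,Z)=41/2
iteration 2: select F,X (d=15); attach at lengths (15/2, 15/2); label the merged cluster FX
  updated: d(BW,FX)=42, d(FX,J)=79/2, d(FX,N)=47, d(FX,Z)=97/2
iteration 3: select J,N (d=17); attach at lengths (17/2, 17/2); label the merged cluster JN
  updated: d(BW,JN)=133/4, d(FX,JN)=173/4, d(JN,Z)=49/2
iteration 4: select BW,Z (d=41/2); attach at lengths (29/4, 41/4); label the merged cluster BWZ
  updated: d(BWZ,FX)=265/6, d(BWZ,JN)=91/3
iteration 5: select BWZ,JN (d=91/3); attach at lengths (59/12, 20/3); label the merged cluster BJNWZ
  updated: d(BJNWZ,FX)=219/5
iteration 6: select BJNWZ,FX (d=219/5); attach at lengths (101/15, 72/5); label the merged cluster BFJNWXZ
final tree: ((((B:3,W:3):29/4,Z:41/4):59/12,(J:17/2,N:17/2):20/3):101/15,(F:15/2,X:15/2):72/5)
total length: 5293/60

((((B:3,W:3):29/4,Z:41/4):59/12,(J:17/2,N:17/2):20/3):101/15,(F:15/2,X:15/2):72/5)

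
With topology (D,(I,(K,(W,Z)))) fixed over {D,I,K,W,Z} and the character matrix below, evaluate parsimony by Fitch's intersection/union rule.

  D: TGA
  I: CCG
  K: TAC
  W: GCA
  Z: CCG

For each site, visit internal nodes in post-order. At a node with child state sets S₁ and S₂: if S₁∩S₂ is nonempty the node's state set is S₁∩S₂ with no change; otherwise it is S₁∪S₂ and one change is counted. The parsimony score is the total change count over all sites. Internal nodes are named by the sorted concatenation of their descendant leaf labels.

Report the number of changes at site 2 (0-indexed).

WZ@0: {G} ∪ {C} = {C,G} (union, +1)
KWZ@0: {T} ∪ {C,G} = {C,G,T} (union, +1)
IKWZ@0: {C} ∩ {C,G,T} = {C} (intersection, +0)
DIKWZ@0: {T} ∪ {C} = {C,T} (union, +1)
WZ@1: {C} ∩ {C} = {C} (intersection, +0)
KWZ@1: {A} ∪ {C} = {A,C} (union, +1)
IKWZ@1: {C} ∩ {A,C} = {C} (intersection, +0)
DIKWZ@1: {G} ∪ {C} = {C,G} (union, +1)
WZ@2: {A} ∪ {G} = {A,G} (union, +1)
KWZ@2: {C} ∪ {A,G} = {A,C,G} (union, +1)
IKWZ@2: {G} ∩ {A,C,G} = {G} (intersection, +0)
DIKWZ@2: {A} ∪ {G} = {A,G} (union, +1)
per-site changes: [3, 2, 3]; total = 8

3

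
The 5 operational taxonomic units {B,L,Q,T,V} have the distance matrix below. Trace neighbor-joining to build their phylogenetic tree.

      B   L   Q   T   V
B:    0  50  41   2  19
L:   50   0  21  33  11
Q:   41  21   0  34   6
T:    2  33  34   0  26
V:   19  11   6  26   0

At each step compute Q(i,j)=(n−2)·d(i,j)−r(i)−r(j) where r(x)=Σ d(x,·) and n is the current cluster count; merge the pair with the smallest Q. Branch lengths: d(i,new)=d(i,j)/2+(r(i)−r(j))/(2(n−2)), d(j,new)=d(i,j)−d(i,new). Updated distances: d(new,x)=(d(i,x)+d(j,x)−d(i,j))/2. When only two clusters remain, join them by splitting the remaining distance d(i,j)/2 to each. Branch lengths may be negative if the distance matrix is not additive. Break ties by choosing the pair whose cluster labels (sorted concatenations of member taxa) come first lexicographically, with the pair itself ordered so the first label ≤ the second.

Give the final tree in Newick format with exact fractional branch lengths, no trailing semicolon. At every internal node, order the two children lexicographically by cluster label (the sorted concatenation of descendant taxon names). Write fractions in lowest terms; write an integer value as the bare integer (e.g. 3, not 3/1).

1. join B+T (d=2, Q=-201) ⇒ BT; edges |B|=23/6, |T|=-11/6
  updated: d(BT,L)=81/2, d(BT,Q)=73/2, d(BT,V)=43/2
2. join BT+V (d=43/2, Q=-94) ⇒ BTV; edges |BT|=103/4, |V|=-17/4
  updated: d(BTV,L)=15, d(BTV,Q)=21/2
3. join BTV+L (d=15, Q=-93/2) ⇒ BLTV; edges |BTV|=9/4, |L|=51/4
  updated: d(BLTV,Q)=33/4
4. join BLTV+Q (d=33/4) ⇒ BLQTV; edges |BLTV|=33/8, |Q|=33/8
final tree: ((((B:23/6,T:-11/6):103/4,V:-17/4):9/4,L:51/4):33/8,Q:33/8)
total length: 187/4

((((B:23/6,T:-11/6):103/4,V:-17/4):9/4,L:51/4):33/8,Q:33/8)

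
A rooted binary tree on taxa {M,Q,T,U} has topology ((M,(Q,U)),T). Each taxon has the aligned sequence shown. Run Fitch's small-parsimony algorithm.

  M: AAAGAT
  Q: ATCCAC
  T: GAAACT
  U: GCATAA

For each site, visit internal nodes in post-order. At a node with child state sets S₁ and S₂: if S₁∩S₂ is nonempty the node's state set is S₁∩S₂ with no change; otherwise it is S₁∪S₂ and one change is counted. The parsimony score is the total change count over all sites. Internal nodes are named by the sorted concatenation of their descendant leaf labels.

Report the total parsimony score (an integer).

QU@0: {A} ∪ {G} = {A,G} (union, +1)
MQU@0: {A} ∩ {A,G} = {A} (intersection, +0)
MQTU@0: {A} ∪ {G} = {A,G} (union, +1)
QU@1: {T} ∪ {C} = {C,T} (union, +1)
MQU@1: {A} ∪ {C,T} = {A,C,T} (union, +1)
MQTU@1: {A,C,T} ∩ {A} = {A} (intersection, +0)
QU@2: {C} ∪ {A} = {A,C} (union, +1)
MQU@2: {A} ∩ {A,C} = {A} (intersection, +0)
MQTU@2: {A} ∩ {A} = {A} (intersection, +0)
QU@3: {C} ∪ {T} = {C,T} (union, +1)
MQU@3: {G} ∪ {C,T} = {C,G,T} (union, +1)
MQTU@3: {C,G,T} ∪ {A} = {A,C,G,T} (union, +1)
QU@4: {A} ∩ {A} = {A} (intersection, +0)
MQU@4: {A} ∩ {A} = {A} (intersection, +0)
MQTU@4: {A} ∪ {C} = {A,C} (union, +1)
QU@5: {C} ∪ {A} = {A,C} (union, +1)
MQU@5: {T} ∪ {A,C} = {A,C,T} (union, +1)
MQTU@5: {A,C,T} ∩ {T} = {T} (intersection, +0)
per-site changes: [2, 2, 1, 3, 1, 2]; total = 11

11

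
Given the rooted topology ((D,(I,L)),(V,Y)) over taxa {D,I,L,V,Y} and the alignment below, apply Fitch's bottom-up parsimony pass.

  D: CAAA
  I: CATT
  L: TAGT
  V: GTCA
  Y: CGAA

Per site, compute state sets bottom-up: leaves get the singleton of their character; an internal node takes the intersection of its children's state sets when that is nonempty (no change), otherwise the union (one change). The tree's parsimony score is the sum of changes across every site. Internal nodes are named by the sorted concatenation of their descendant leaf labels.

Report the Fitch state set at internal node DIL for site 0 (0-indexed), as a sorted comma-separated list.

IL@0: {C} ∪ {T} = {C,T} (union, +1)
DIL@0: {C} ∩ {C,T} = {C} (intersection, +0)
VY@0: {G} ∪ {C} = {C,G} (union, +1)
DILVY@0: {C} ∩ {C,G} = {C} (intersection, +0)
IL@1: {A} ∩ {A} = {A} (intersection, +0)
DIL@1: {A} ∩ {A} = {A} (intersection, +0)
VY@1: {T} ∪ {G} = {G,T} (union, +1)
DILVY@1: {A} ∪ {G,T} = {A,G,T} (union, +1)
IL@2: {T} ∪ {G} = {G,T} (union, +1)
DIL@2: {A} ∪ {G,T} = {A,G,T} (union, +1)
VY@2: {C} ∪ {A} = {A,C} (union, +1)
DILVY@2: {A,G,T} ∩ {A,C} = {A} (intersection, +0)
IL@3: {T} ∩ {T} = {T} (intersection, +0)
DIL@3: {A} ∪ {T} = {A,T} (union, +1)
VY@3: {A} ∩ {A} = {A} (intersection, +0)
DILVY@3: {A,T} ∩ {A} = {A} (intersection, +0)
per-site changes: [2, 2, 3, 1]; total = 8

C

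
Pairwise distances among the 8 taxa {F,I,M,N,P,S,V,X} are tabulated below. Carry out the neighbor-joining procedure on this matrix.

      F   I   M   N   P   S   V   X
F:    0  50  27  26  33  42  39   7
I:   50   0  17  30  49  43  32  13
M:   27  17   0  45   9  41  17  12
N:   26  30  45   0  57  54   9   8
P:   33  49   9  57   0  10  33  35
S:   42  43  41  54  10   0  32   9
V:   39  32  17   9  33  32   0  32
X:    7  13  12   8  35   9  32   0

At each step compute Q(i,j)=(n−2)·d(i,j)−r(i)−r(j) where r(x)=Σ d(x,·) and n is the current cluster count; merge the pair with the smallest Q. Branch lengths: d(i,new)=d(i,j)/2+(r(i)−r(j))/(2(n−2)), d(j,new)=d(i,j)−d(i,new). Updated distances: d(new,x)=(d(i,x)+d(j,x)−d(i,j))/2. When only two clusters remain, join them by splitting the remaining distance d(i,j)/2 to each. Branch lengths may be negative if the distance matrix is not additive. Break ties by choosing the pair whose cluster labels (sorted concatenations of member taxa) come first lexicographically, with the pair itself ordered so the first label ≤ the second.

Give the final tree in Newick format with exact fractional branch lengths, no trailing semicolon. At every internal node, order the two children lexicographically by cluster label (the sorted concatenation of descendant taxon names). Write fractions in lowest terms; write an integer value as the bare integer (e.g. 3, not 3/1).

((((F:25/2,X:-11/2):71/16,(P:55/12,S:65/12):269/16):39/16,(I:113/8,M:23/8):75/16):213/32,(N:57/10,V:33/10):213/32)

iteration 1: select P,S (d=10, Q=-397); attach at lengths (55/12, 65/12); label the merged cluster PS
  updated: d(F,PS)=65/2, d(I,PS)=41, d(M,PS)=20, d(N,PS)=101/2, d(PS,V)=55/2, d(PS,X)=17
iteration 2: select N,V (d=9, Q=-280); attach at lengths (57/10, 33/10); label the merged cluster NV
  updated: d(F,NV)=28, d(I,NV)=53/2, d(M,NV)=53/2, d(NV,PS)=69/2, d(NV,X)=31/2
iteration 3: select I,M (d=17, Q=-182); attach at lengths (113/8, 23/8); label the merged cluster IM
  updated: d(F,IM)=30, d(IM,NV)=18, d(IM,PS)=22, d(IM,X)=4
iteration 4: select F,X (d=7, Q=-120); attach at lengths (25/2, -11/2); label the merged cluster FX
  updated: d(FX,IM)=27/2, d(FX,NV)=73/4, d(FX,PS)=85/4
iteration 5: select FX,PS (d=85/4, Q=-353/4); attach at lengths (71/16, 269/16); label the merged cluster FPSX
  updated: d(FPSX,IM)=57/8, d(FPSX,NV)=63/4
iteration 6: select FPSX,IM (d=57/8, Q=-327/8); attach at lengths (39/16, 75/16); label the merged cluster FIMPSX
  updated: d(FIMPSX,NV)=213/16
iteration 7: select FIMPSX,NV (d=213/16); attach at lengths (213/32, 213/32); label the merged cluster FIMNPSVX
final tree: ((((F:25/2,X:-11/2):71/16,(P:55/12,S:65/12):269/16):39/16,(I:113/8,M:23/8):75/16):213/32,(N:57/10,V:33/10):213/32)
total length: 1355/16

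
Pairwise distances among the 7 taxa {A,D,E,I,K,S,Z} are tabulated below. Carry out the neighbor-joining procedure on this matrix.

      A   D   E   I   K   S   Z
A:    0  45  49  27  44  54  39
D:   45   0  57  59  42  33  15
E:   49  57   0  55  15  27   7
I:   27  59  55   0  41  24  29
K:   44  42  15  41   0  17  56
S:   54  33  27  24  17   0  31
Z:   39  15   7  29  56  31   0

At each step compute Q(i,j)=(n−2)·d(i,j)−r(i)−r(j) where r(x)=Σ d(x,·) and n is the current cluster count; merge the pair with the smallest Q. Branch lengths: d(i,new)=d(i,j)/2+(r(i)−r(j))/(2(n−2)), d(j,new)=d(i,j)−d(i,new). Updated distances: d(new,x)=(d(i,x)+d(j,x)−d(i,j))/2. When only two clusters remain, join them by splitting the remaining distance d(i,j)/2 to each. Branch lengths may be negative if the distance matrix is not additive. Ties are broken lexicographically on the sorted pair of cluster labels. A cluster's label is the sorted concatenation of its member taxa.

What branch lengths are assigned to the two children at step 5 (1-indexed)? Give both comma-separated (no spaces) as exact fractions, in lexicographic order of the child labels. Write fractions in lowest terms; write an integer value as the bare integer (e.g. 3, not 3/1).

115/16,123/16

1. join A+I (d=27, Q=-358) ⇒ AI; edges |A|=79/5, |I|=56/5
  updated: d(AI,D)=77/2, d(AI,E)=77/2, d(AI,K)=29, d(AI,S)=51/2, d(AI,Z)=41/2
2. join D+Z (d=15, Q=-255) ⇒ DZ; edges |D|=29/2, |Z|=1/2
  updated: d(AI,DZ)=22, d(DZ,E)=49/2, d(DZ,K)=83/2, d(DZ,S)=49/2
3. join E+K (d=15, Q=-325/2) ⇒ EK; edges |E|=95/12, |K|=85/12
  updated: d(AI,EK)=105/4, d(DZ,EK)=51/2, d(EK,S)=29/2
4. join AI+DZ (d=22, Q=-407/4) ⇒ ADIZ; edges |AI|=183/16, |DZ|=169/16
  updated: d(ADIZ,EK)=119/8, d(ADIZ,S)=14
5. join ADIZ+EK (d=119/8, Q=-347/8) ⇒ ADEIKZ; edges |ADIZ|=115/16, |EK|=123/16
  updated: d(ADEIKZ,S)=109/16
6. join ADEIKZ+S (d=109/16) ⇒ ADEIKSZ; edges |ADEIKZ|=109/32, |S|=109/32
final tree: ((((A:79/5,I:56/5):183/16,(D:29/2,Z:1/2):169/16):115/16,(E:95/12,K:85/12):123/16):109/32,S:109/32)
total length: 1611/16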